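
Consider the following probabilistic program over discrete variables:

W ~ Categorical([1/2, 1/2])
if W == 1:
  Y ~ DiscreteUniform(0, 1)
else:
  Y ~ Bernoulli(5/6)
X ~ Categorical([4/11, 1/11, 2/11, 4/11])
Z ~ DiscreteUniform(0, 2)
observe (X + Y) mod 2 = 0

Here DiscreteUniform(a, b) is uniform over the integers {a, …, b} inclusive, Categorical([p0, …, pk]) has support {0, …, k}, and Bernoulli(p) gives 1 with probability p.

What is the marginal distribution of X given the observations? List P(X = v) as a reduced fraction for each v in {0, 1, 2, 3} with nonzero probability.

P(X=0) = 1/4, P(X=1) = 1/8, P(X=2) = 1/8, P(X=3) = 1/2

Enumerate traces; 24 have nonzero weight after conditioning:
  (W=0, Y=0, X=0, Z=0) weight 1/99
  (W=0, Y=0, X=0, Z=1) weight 1/99
  (W=0, Y=0, X=0, Z=2) weight 1/99
  (W=0, Y=0, X=2, Z=0) weight 1/198
  (W=0, Y=0, X=2, Z=1) weight 1/198
  (W=0, Y=0, X=2, Z=2) weight 1/198
  (W=0, Y=1, X=1, Z=0) weight 5/396
  (W=0, Y=1, X=1, Z=1) weight 5/396
  (W=0, Y=1, X=3, Z=0) weight 5/99
  … 15 more
Group by X:
  weight(X=0) = 4/33
  weight(X=1) = 2/33
  weight(X=2) = 2/33
  weight(X=3) = 8/33
Total weight = 4/33 + 2/33 + 2/33 + 8/33 = 16/33
P(X=0 | obs) = 4/33 / 16/33 = 1/4
P(X=1 | obs) = 2/33 / 16/33 = 1/8
P(X=2 | obs) = 2/33 / 16/33 = 1/8
P(X=3 | obs) = 8/33 / 16/33 = 1/2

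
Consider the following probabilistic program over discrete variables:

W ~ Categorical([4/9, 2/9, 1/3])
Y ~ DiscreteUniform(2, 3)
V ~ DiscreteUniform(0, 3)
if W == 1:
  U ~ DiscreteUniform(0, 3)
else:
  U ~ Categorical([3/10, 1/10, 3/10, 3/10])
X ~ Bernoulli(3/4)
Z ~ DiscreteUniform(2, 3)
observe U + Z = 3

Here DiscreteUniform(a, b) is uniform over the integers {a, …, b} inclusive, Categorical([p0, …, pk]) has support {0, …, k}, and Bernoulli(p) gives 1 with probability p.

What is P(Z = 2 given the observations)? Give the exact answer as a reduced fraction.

Enumerate traces; 96 have nonzero weight after conditioning:
  (W=0, Y=2, V=0, U=0, X=0, Z=3) weight 1/480
  (W=0, Y=2, V=0, U=0, X=1, Z=3) weight 1/160
  (W=0, Y=2, V=0, U=1, X=0, Z=2) weight 1/1440
  (W=0, Y=2, V=0, U=1, X=1, Z=2) weight 1/480
  (W=0, Y=2, V=1, U=0, X=0, Z=3) weight 1/480
  (W=0, Y=2, V=1, U=0, X=1, Z=3) weight 1/160
  (W=0, Y=2, V=1, U=1, X=0, Z=2) weight 1/1440
  (W=0, Y=2, V=1, U=1, X=1, Z=2) weight 1/480
  … 88 more
Group by Z:
  weight(Z=2) = 1/15
  weight(Z=3) = 13/90
Total weight = 1/15 + 13/90 = 19/90
P(Z=2 | obs) = 1/15 / 19/90 = 6/19
P(Z=3 | obs) = 13/90 / 19/90 = 13/19

P(Z = 2 | obs) = 6/19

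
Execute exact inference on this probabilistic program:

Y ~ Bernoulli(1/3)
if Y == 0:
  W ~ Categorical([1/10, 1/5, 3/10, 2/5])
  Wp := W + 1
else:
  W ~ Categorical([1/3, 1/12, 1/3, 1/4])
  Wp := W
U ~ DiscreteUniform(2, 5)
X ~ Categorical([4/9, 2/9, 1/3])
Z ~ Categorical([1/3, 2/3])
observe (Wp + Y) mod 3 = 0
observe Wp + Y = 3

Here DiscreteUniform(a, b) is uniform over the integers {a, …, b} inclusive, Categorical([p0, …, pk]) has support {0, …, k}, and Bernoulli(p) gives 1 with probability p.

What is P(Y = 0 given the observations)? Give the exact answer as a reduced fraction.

Enumerate traces; 48 have nonzero weight after conditioning:
  (Y=0, W=2, U=2, X=0, Z=0) weight 1/135
  (Y=0, W=2, U=2, X=0, Z=1) weight 2/135
  (Y=0, W=2, U=2, X=1, Z=0) weight 1/270
  (Y=0, W=2, U=2, X=1, Z=1) weight 1/135
  (Y=0, W=2, U=2, X=2, Z=0) weight 1/180
  (Y=0, W=2, U=2, X=2, Z=1) weight 1/90
  (Y=0, W=2, U=3, X=0, Z=0) weight 1/135
  (Y=0, W=2, U=3, X=0, Z=1) weight 2/135
  (Y=1, W=2, U=2, X=0, Z=0) weight 1/243
  … 39 more
Group by Y:
  weight(Y=0) = 1/5
  weight(Y=1) = 1/9
Total weight = 1/5 + 1/9 = 14/45
P(Y=0 | obs) = 1/5 / 14/45 = 9/14
P(Y=1 | obs) = 1/9 / 14/45 = 5/14

P(Y = 0 | obs) = 9/14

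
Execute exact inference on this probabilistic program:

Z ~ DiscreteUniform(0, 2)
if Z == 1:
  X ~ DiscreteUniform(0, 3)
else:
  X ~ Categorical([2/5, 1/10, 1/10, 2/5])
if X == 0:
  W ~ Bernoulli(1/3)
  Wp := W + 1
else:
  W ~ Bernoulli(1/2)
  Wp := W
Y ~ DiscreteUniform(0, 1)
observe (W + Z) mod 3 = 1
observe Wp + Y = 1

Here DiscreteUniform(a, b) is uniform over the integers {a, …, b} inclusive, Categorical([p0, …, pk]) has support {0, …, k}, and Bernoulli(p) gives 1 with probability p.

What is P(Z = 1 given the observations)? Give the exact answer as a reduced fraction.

P(Z = 1 | obs) = 65/101

Enumerate traces; 7 have nonzero weight after conditioning:
  (Z=0, X=1, W=1, Y=0) weight 1/120
  (Z=0, X=2, W=1, Y=0) weight 1/120
  (Z=0, X=3, W=1, Y=0) weight 1/30
  (Z=1, X=0, W=0, Y=0) weight 1/36
  (Z=1, X=1, W=0, Y=1) weight 1/48
  (Z=1, X=2, W=0, Y=1) weight 1/48
  (Z=1, X=3, W=0, Y=1) weight 1/48
Group by Z:
  weight(Z=0) = 1/20
  weight(Z=1) = 13/144
Total weight = 1/20 + 13/144 = 101/720
P(Z=0 | obs) = 1/20 / 101/720 = 36/101
P(Z=1 | obs) = 13/144 / 101/720 = 65/101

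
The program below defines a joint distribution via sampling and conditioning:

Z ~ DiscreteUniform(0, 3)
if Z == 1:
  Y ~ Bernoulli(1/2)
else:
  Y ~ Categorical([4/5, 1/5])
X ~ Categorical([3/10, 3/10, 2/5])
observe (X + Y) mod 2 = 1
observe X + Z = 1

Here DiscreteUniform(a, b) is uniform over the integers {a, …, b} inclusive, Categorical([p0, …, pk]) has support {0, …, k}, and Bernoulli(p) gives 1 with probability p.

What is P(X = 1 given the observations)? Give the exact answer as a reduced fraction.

P(X = 1 | obs) = 8/13

Enumerate traces; 2 have nonzero weight after conditioning:
  (Z=0, Y=0, X=1) weight 3/50
  (Z=1, Y=1, X=0) weight 3/80
Group by X:
  weight(X=0) = 3/80
  weight(X=1) = 3/50
Total weight = 3/80 + 3/50 = 39/400
P(X=0 | obs) = 3/80 / 39/400 = 5/13
P(X=1 | obs) = 3/50 / 39/400 = 8/13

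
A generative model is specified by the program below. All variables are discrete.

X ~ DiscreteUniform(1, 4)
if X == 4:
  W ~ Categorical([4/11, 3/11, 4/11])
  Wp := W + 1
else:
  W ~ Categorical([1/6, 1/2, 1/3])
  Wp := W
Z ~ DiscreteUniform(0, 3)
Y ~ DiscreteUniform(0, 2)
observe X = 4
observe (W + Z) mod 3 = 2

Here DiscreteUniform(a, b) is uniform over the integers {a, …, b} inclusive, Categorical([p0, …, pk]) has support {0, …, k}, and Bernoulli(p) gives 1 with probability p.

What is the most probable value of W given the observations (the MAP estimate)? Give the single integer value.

argmax_v P(W = v | obs) = 2

Enumerate traces; 12 have nonzero weight after conditioning:
  (X=4, W=0, Z=2, Y=0) weight 1/132
  (X=4, W=0, Z=2, Y=1) weight 1/132
  (X=4, W=0, Z=2, Y=2) weight 1/132
  (X=4, W=1, Z=1, Y=0) weight 1/176
  (X=4, W=1, Z=1, Y=1) weight 1/176
  (X=4, W=1, Z=1, Y=2) weight 1/176
  (X=4, W=2, Z=0, Y=0) weight 1/132
  (X=4, W=2, Z=0, Y=1) weight 1/132
  … 4 more
Group by W:
  weight(W=0) = 1/44
  weight(W=1) = 3/176
  weight(W=2) = 1/22
Total weight = 1/44 + 3/176 + 1/22 = 15/176
P(W=0 | obs) = 1/44 / 15/176 = 4/15
P(W=1 | obs) = 3/176 / 15/176 = 1/5
P(W=2 | obs) = 1/22 / 15/176 = 8/15
argmax = 2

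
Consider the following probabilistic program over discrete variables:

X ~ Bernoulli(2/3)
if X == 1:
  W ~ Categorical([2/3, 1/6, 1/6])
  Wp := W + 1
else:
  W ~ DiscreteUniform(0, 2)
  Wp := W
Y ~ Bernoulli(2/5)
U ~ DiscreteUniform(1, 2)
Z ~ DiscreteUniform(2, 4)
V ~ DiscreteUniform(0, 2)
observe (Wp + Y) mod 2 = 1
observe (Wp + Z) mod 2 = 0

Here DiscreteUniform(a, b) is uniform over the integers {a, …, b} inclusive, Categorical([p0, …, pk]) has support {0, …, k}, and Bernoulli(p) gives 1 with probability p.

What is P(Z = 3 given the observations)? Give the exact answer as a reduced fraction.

Enumerate traces; 54 have nonzero weight after conditioning:
  (X=0, W=0, Y=1, U=1, Z=2, V=0) weight 1/405
  (X=0, W=0, Y=1, U=1, Z=2, V=1) weight 1/405
  (X=0, W=0, Y=1, U=1, Z=2, V=2) weight 1/405
  (X=0, W=0, Y=1, U=1, Z=4, V=0) weight 1/405
  (X=0, W=0, Y=1, U=1, Z=4, V=1) weight 1/405
  (X=0, W=0, Y=1, U=1, Z=4, V=2) weight 1/405
  (X=0, W=0, Y=1, U=2, Z=2, V=0) weight 1/405
  (X=0, W=0, Y=1, U=2, Z=2, V=1) weight 1/405
  (X=0, W=1, Y=0, U=1, Z=3, V=0) weight 1/270
  … 45 more
Group by Z:
  weight(Z=2) = 2/45
  weight(Z=3) = 2/15
  weight(Z=4) = 2/45
Total weight = 2/45 + 2/15 + 2/45 = 2/9
P(Z=2 | obs) = 2/45 / 2/9 = 1/5
P(Z=3 | obs) = 2/15 / 2/9 = 3/5
P(Z=4 | obs) = 2/45 / 2/9 = 1/5

P(Z = 3 | obs) = 3/5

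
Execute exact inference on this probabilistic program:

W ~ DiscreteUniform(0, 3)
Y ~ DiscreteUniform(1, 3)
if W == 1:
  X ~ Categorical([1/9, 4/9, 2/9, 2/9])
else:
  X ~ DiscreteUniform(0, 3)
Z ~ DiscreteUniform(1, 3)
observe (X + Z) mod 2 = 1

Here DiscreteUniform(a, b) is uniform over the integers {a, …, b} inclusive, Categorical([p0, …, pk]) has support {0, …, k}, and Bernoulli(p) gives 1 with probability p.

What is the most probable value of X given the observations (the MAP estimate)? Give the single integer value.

argmax_v P(X = v | obs) = 2

Enumerate traces; 72 have nonzero weight after conditioning:
  (W=0, Y=1, X=0, Z=1) weight 1/144
  (W=0, Y=1, X=0, Z=3) weight 1/144
  (W=0, Y=1, X=1, Z=2) weight 1/144
  (W=0, Y=1, X=2, Z=1) weight 1/144
  (W=0, Y=1, X=2, Z=3) weight 1/144
  (W=0, Y=1, X=3, Z=2) weight 1/144
  (W=0, Y=2, X=0, Z=1) weight 1/144
  (W=0, Y=2, X=0, Z=3) weight 1/144
  … 64 more
Group by X:
  weight(X=0) = 31/216
  weight(X=1) = 43/432
  weight(X=2) = 35/216
  weight(X=3) = 35/432
Total weight = 31/216 + 43/432 + 35/216 + 35/432 = 35/72
P(X=0 | obs) = 31/216 / 35/72 = 31/105
P(X=1 | obs) = 43/432 / 35/72 = 43/210
P(X=2 | obs) = 35/216 / 35/72 = 1/3
P(X=3 | obs) = 35/432 / 35/72 = 1/6
argmax = 2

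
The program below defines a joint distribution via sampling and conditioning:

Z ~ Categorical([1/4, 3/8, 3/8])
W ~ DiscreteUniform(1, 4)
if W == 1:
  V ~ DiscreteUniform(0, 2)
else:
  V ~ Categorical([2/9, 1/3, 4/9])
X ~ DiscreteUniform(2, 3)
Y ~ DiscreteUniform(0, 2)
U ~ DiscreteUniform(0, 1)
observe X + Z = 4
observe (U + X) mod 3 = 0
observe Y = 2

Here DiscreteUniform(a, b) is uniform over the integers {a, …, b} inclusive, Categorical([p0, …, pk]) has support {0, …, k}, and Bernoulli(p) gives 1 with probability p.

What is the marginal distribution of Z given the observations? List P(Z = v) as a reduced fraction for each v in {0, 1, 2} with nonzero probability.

Enumerate traces; 24 have nonzero weight after conditioning:
  (Z=1, W=1, V=0, X=3, Y=2, U=0) weight 1/384
  (Z=1, W=1, V=1, X=3, Y=2, U=0) weight 1/384
  (Z=1, W=1, V=2, X=3, Y=2, U=0) weight 1/384
  (Z=1, W=2, V=0, X=3, Y=2, U=0) weight 1/576
  (Z=1, W=2, V=1, X=3, Y=2, U=0) weight 1/384
  (Z=1, W=2, V=2, X=3, Y=2, U=0) weight 1/288
  (Z=1, W=3, V=0, X=3, Y=2, U=0) weight 1/576
  (Z=1, W=3, V=1, X=3, Y=2, U=0) weight 1/384
  (Z=2, W=1, V=0, X=2, Y=2, U=1) weight 1/384
  … 15 more
Group by Z:
  weight(Z=1) = 1/32
  weight(Z=2) = 1/32
Total weight = 1/32 + 1/32 = 1/16
P(Z=1 | obs) = 1/32 / 1/16 = 1/2
P(Z=2 | obs) = 1/32 / 1/16 = 1/2

P(Z=1) = 1/2, P(Z=2) = 1/2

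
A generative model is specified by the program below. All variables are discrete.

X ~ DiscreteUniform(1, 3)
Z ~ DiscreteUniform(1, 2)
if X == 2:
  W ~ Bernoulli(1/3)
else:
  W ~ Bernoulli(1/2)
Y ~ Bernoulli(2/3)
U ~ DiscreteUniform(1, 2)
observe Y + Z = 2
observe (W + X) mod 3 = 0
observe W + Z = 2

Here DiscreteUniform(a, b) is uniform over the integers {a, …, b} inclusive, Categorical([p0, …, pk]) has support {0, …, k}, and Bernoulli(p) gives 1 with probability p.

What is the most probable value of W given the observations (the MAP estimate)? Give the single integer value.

argmax_v P(W = v | obs) = 1

Enumerate traces; 4 have nonzero weight after conditioning:
  (X=2, Z=1, W=1, Y=1, U=1) weight 1/54
  (X=2, Z=1, W=1, Y=1, U=2) weight 1/54
  (X=3, Z=2, W=0, Y=0, U=1) weight 1/72
  (X=3, Z=2, W=0, Y=0, U=2) weight 1/72
Group by W:
  weight(W=0) = 1/36
  weight(W=1) = 1/27
Total weight = 1/36 + 1/27 = 7/108
P(W=0 | obs) = 1/36 / 7/108 = 3/7
P(W=1 | obs) = 1/27 / 7/108 = 4/7
argmax = 1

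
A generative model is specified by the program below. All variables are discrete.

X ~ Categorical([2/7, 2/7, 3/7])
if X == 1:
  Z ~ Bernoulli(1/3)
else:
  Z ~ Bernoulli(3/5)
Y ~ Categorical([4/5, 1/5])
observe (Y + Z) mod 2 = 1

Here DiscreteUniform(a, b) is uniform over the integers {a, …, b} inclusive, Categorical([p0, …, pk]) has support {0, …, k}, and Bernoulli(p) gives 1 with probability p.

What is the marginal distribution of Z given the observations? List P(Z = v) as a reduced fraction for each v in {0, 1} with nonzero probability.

P(Z=0) = 5/27, P(Z=1) = 22/27

Enumerate traces; 6 have nonzero weight after conditioning:
  (X=0, Z=0, Y=1) weight 4/175
  (X=0, Z=1, Y=0) weight 24/175
  (X=1, Z=0, Y=1) weight 4/105
  (X=1, Z=1, Y=0) weight 8/105
  (X=2, Z=0, Y=1) weight 6/175
  (X=2, Z=1, Y=0) weight 36/175
Group by Z:
  weight(Z=0) = 2/21
  weight(Z=1) = 44/105
Total weight = 2/21 + 44/105 = 18/35
P(Z=0 | obs) = 2/21 / 18/35 = 5/27
P(Z=1 | obs) = 44/105 / 18/35 = 22/27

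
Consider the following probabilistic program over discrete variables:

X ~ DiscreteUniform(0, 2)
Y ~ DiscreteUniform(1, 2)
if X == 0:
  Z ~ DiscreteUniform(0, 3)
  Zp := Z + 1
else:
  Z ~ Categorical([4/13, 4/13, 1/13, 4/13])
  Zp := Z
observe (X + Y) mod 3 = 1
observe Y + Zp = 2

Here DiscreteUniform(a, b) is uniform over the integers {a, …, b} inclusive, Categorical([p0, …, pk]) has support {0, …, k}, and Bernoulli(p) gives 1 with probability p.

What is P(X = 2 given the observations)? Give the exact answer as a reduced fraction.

Enumerate traces; 2 have nonzero weight after conditioning:
  (X=0, Y=1, Z=0) weight 1/24
  (X=2, Y=2, Z=0) weight 2/39
Group by X:
  weight(X=0) = 1/24
  weight(X=2) = 2/39
Total weight = 1/24 + 2/39 = 29/312
P(X=0 | obs) = 1/24 / 29/312 = 13/29
P(X=2 | obs) = 2/39 / 29/312 = 16/29

P(X = 2 | obs) = 16/29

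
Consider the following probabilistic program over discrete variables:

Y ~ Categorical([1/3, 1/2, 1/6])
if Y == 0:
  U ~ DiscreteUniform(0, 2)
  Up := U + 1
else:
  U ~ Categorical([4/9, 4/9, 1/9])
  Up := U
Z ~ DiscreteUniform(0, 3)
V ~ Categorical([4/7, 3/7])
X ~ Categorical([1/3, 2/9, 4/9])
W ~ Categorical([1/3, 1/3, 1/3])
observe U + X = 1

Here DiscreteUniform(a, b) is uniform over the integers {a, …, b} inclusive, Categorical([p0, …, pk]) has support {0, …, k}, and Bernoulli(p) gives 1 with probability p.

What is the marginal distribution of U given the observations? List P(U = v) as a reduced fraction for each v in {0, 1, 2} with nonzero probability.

P(U=0) = 2/5, P(U=1) = 3/5

Enumerate traces; 144 have nonzero weight after conditioning:
  (Y=0, U=0, Z=0, V=0, X=1, W=0) weight 2/1701
  (Y=0, U=0, Z=0, V=0, X=1, W=1) weight 2/1701
  (Y=0, U=0, Z=0, V=0, X=1, W=2) weight 2/1701
  (Y=0, U=0, Z=0, V=1, X=1, W=0) weight 1/1134
  (Y=0, U=0, Z=0, V=1, X=1, W=1) weight 1/1134
  (Y=0, U=0, Z=0, V=1, X=1, W=2) weight 1/1134
  (Y=0, U=0, Z=1, V=0, X=1, W=0) weight 2/1701
  (Y=0, U=0, Z=1, V=0, X=1, W=1) weight 2/1701
  (Y=0, U=1, Z=0, V=0, X=0, W=0) weight 1/567
  … 135 more
Group by U:
  weight(U=0) = 22/243
  weight(U=1) = 11/81
Total weight = 22/243 + 11/81 = 55/243
P(U=0 | obs) = 22/243 / 55/243 = 2/5
P(U=1 | obs) = 11/81 / 55/243 = 3/5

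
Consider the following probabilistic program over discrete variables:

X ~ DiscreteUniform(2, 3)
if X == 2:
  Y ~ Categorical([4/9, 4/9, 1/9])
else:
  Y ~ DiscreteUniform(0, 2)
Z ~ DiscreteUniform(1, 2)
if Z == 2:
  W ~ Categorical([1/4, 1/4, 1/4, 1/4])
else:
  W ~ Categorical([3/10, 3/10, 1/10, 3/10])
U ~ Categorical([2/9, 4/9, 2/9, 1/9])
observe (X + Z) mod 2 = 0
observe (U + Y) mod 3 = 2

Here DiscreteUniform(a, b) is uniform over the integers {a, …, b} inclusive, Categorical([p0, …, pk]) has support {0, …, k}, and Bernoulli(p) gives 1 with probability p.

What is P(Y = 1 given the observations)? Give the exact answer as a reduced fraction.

P(Y = 1 | obs) = 14/27

Enumerate traces; 32 have nonzero weight after conditioning:
  (X=2, Y=0, Z=2, W=0, U=2) weight 1/162
  (X=2, Y=0, Z=2, W=1, U=2) weight 1/162
  (X=2, Y=0, Z=2, W=2, U=2) weight 1/162
  (X=2, Y=0, Z=2, W=3, U=2) weight 1/162
  (X=2, Y=1, Z=2, W=0, U=1) weight 1/81
  (X=2, Y=1, Z=2, W=1, U=1) weight 1/81
  (X=2, Y=1, Z=2, W=2, U=1) weight 1/81
  (X=2, Y=1, Z=2, W=3, U=1) weight 1/81
  (X=2, Y=2, Z=2, W=0, U=0) weight 1/648
  … 23 more
Group by Y:
  weight(Y=0) = 7/162
  weight(Y=1) = 7/81
  weight(Y=2) = 1/27
Total weight = 7/162 + 7/81 + 1/27 = 1/6
P(Y=0 | obs) = 7/162 / 1/6 = 7/27
P(Y=1 | obs) = 7/81 / 1/6 = 14/27
P(Y=2 | obs) = 1/27 / 1/6 = 2/9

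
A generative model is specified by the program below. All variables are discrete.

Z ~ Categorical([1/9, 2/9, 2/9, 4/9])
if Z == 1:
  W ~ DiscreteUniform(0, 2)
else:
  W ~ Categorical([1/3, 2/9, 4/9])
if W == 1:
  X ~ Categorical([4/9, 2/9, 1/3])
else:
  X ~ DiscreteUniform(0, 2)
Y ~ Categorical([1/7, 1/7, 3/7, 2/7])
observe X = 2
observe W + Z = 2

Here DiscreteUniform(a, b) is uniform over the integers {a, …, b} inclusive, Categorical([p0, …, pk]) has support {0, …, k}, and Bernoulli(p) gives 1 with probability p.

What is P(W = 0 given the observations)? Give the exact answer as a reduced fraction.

P(W = 0 | obs) = 3/8

Enumerate traces; 12 have nonzero weight after conditioning:
  (Z=0, W=2, X=2, Y=0) weight 4/1701
  (Z=0, W=2, X=2, Y=1) weight 4/1701
  (Z=0, W=2, X=2, Y=2) weight 4/567
  (Z=0, W=2, X=2, Y=3) weight 8/1701
  (Z=1, W=1, X=2, Y=0) weight 2/567
  (Z=1, W=1, X=2, Y=1) weight 2/567
  (Z=1, W=1, X=2, Y=2) weight 2/189
  (Z=1, W=1, X=2, Y=3) weight 4/567
  (Z=2, W=0, X=2, Y=0) weight 2/567
  … 3 more
Group by W:
  weight(W=0) = 2/81
  weight(W=1) = 2/81
  weight(W=2) = 4/243
Total weight = 2/81 + 2/81 + 4/243 = 16/243
P(W=0 | obs) = 2/81 / 16/243 = 3/8
P(W=1 | obs) = 2/81 / 16/243 = 3/8
P(W=2 | obs) = 4/243 / 16/243 = 1/4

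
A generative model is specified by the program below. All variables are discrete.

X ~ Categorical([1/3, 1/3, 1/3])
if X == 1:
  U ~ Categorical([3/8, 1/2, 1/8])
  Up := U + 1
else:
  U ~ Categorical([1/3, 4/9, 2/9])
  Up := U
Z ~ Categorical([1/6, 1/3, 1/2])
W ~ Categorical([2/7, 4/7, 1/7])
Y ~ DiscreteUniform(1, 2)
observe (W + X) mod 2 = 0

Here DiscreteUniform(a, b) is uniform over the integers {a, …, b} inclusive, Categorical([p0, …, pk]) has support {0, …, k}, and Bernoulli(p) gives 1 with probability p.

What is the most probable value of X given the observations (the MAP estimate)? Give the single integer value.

Enumerate traces; 90 have nonzero weight after conditioning:
  (X=0, U=0, Z=0, W=0, Y=1) weight 1/378
  (X=0, U=0, Z=0, W=0, Y=2) weight 1/378
  (X=0, U=0, Z=0, W=2, Y=1) weight 1/756
  (X=0, U=0, Z=0, W=2, Y=2) weight 1/756
  (X=0, U=0, Z=1, W=0, Y=1) weight 1/189
  (X=0, U=0, Z=1, W=0, Y=2) weight 1/189
  (X=0, U=0, Z=1, W=2, Y=1) weight 1/378
  (X=0, U=0, Z=1, W=2, Y=2) weight 1/378
  (X=1, U=0, Z=0, W=1, Y=1) weight 1/168
  (X=2, U=0, Z=0, W=0, Y=1) weight 1/378
  … 80 more
Group by X:
  weight(X=0) = 1/7
  weight(X=1) = 4/21
  weight(X=2) = 1/7
Total weight = 1/7 + 4/21 + 1/7 = 10/21
P(X=0 | obs) = 1/7 / 10/21 = 3/10
P(X=1 | obs) = 4/21 / 10/21 = 2/5
P(X=2 | obs) = 1/7 / 10/21 = 3/10
argmax = 1

argmax_v P(X = v | obs) = 1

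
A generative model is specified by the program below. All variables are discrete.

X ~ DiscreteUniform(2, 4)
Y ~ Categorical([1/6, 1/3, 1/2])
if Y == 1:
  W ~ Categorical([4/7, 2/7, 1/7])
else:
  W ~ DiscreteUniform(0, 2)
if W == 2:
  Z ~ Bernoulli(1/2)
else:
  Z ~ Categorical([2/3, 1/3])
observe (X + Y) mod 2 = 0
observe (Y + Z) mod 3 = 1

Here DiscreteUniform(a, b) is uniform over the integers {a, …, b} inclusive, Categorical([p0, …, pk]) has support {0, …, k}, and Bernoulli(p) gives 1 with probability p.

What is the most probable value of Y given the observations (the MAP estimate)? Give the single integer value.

Enumerate traces; 9 have nonzero weight after conditioning:
  (X=2, Y=0, W=0, Z=1) weight 1/162
  (X=2, Y=0, W=1, Z=1) weight 1/162
  (X=2, Y=0, W=2, Z=1) weight 1/108
  (X=3, Y=1, W=0, Z=0) weight 8/189
  (X=3, Y=1, W=1, Z=0) weight 4/189
  (X=3, Y=1, W=2, Z=0) weight 1/126
  (X=4, Y=0, W=0, Z=1) weight 1/162
  (X=4, Y=0, W=1, Z=1) weight 1/162
  … 1 more
Group by Y:
  weight(Y=0) = 7/162
  weight(Y=1) = 1/14
Total weight = 7/162 + 1/14 = 65/567
P(Y=0 | obs) = 7/162 / 65/567 = 49/130
P(Y=1 | obs) = 1/14 / 65/567 = 81/130
argmax = 1

argmax_v P(Y = v | obs) = 1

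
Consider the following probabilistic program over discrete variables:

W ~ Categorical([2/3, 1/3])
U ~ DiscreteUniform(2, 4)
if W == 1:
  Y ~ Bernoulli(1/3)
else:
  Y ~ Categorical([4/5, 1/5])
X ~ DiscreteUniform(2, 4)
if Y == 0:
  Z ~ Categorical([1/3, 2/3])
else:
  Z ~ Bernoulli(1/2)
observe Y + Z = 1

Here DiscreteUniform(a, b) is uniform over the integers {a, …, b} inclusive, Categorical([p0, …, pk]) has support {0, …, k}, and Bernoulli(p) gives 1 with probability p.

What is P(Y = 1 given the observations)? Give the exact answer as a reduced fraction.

P(Y = 1 | obs) = 33/169

Enumerate traces; 36 have nonzero weight after conditioning:
  (W=0, U=2, Y=0, X=2, Z=1) weight 16/405
  (W=0, U=2, Y=0, X=3, Z=1) weight 16/405
  (W=0, U=2, Y=0, X=4, Z=1) weight 16/405
  (W=0, U=2, Y=1, X=2, Z=0) weight 1/135
  (W=0, U=2, Y=1, X=3, Z=0) weight 1/135
  (W=0, U=2, Y=1, X=4, Z=0) weight 1/135
  (W=0, U=3, Y=0, X=2, Z=1) weight 16/405
  (W=0, U=3, Y=0, X=3, Z=1) weight 16/405
  … 28 more
Group by Y:
  weight(Y=0) = 68/135
  weight(Y=1) = 11/90
Total weight = 68/135 + 11/90 = 169/270
P(Y=0 | obs) = 68/135 / 169/270 = 136/169
P(Y=1 | obs) = 11/90 / 169/270 = 33/169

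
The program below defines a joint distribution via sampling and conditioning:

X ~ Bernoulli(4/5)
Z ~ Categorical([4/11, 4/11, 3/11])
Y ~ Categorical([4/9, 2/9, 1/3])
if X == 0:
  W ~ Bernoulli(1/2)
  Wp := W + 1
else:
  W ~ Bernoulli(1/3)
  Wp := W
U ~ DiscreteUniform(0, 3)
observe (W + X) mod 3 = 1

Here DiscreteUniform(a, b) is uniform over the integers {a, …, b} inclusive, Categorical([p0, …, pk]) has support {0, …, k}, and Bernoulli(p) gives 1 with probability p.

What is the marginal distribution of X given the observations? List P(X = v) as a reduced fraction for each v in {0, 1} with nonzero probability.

P(X=0) = 3/19, P(X=1) = 16/19

Enumerate traces; 72 have nonzero weight after conditioning:
  (X=0, Z=0, Y=0, W=1, U=0) weight 2/495
  (X=0, Z=0, Y=0, W=1, U=1) weight 2/495
  (X=0, Z=0, Y=0, W=1, U=2) weight 2/495
  (X=0, Z=0, Y=0, W=1, U=3) weight 2/495
  (X=0, Z=0, Y=1, W=1, U=0) weight 1/495
  (X=0, Z=0, Y=1, W=1, U=1) weight 1/495
  (X=0, Z=0, Y=1, W=1, U=2) weight 1/495
  (X=0, Z=0, Y=1, W=1, U=3) weight 1/495
  (X=1, Z=0, Y=0, W=0, U=0) weight 32/1485
  … 63 more
Group by X:
  weight(X=0) = 1/10
  weight(X=1) = 8/15
Total weight = 1/10 + 8/15 = 19/30
P(X=0 | obs) = 1/10 / 19/30 = 3/19
P(X=1 | obs) = 8/15 / 19/30 = 16/19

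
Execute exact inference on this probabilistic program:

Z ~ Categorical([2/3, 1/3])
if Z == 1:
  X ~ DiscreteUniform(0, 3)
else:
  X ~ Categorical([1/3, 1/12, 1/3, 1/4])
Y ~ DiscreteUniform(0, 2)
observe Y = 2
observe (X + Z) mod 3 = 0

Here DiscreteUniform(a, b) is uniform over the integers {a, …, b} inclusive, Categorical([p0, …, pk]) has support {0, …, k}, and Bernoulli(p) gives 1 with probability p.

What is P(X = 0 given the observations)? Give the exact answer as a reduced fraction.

Enumerate traces; 3 have nonzero weight after conditioning:
  (Z=0, X=0, Y=2) weight 2/27
  (Z=0, X=3, Y=2) weight 1/18
  (Z=1, X=2, Y=2) weight 1/36
Group by X:
  weight(X=0) = 2/27
  weight(X=2) = 1/36
  weight(X=3) = 1/18
Total weight = 2/27 + 1/36 + 1/18 = 17/108
P(X=0 | obs) = 2/27 / 17/108 = 8/17
P(X=2 | obs) = 1/36 / 17/108 = 3/17
P(X=3 | obs) = 1/18 / 17/108 = 6/17

P(X = 0 | obs) = 8/17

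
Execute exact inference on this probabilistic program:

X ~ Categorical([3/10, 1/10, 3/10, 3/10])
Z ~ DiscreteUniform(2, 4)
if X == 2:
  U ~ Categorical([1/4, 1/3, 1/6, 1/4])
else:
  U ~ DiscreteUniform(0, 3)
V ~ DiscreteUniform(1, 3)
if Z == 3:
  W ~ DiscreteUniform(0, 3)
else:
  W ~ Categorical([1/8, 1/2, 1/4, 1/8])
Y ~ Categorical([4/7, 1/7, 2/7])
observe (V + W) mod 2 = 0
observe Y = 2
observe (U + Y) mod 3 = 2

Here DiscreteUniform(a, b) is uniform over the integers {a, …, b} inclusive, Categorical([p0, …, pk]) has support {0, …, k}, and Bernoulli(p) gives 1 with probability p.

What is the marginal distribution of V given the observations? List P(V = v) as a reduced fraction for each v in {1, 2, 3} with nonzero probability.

P(V=1) = 7/19, P(V=2) = 5/19, P(V=3) = 7/19

Enumerate traces; 144 have nonzero weight after conditioning:
  (X=0, Z=2, U=0, V=1, W=1, Y=2) weight 1/840
  (X=0, Z=2, U=0, V=1, W=3, Y=2) weight 1/3360
  (X=0, Z=2, U=0, V=2, W=0, Y=2) weight 1/3360
  (X=0, Z=2, U=0, V=2, W=2, Y=2) weight 1/1680
  (X=0, Z=2, U=0, V=3, W=1, Y=2) weight 1/840
  (X=0, Z=2, U=0, V=3, W=3, Y=2) weight 1/3360
  (X=0, Z=2, U=3, V=1, W=1, Y=2) weight 1/840
  (X=0, Z=2, U=3, V=1, W=3, Y=2) weight 1/3360
  … 136 more
Group by V:
  weight(V=1) = 1/36
  weight(V=2) = 5/252
  weight(V=3) = 1/36
Total weight = 1/36 + 5/252 + 1/36 = 19/252
P(V=1 | obs) = 1/36 / 19/252 = 7/19
P(V=2 | obs) = 5/252 / 19/252 = 5/19
P(V=3 | obs) = 1/36 / 19/252 = 7/19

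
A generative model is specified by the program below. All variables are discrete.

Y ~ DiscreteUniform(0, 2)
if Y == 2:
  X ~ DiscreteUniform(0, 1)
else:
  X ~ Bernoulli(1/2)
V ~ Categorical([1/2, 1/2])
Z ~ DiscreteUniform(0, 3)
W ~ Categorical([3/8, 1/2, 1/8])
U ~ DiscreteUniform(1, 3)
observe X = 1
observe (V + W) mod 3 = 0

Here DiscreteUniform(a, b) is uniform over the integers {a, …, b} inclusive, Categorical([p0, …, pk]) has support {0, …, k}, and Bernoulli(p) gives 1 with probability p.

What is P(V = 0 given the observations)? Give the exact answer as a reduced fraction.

P(V = 0 | obs) = 3/4

Enumerate traces; 72 have nonzero weight after conditioning:
  (Y=0, X=1, V=0, Z=0, W=0, U=1) weight 1/384
  (Y=0, X=1, V=0, Z=0, W=0, U=2) weight 1/384
  (Y=0, X=1, V=0, Z=0, W=0, U=3) weight 1/384
  (Y=0, X=1, V=0, Z=1, W=0, U=1) weight 1/384
  (Y=0, X=1, V=0, Z=1, W=0, U=2) weight 1/384
  (Y=0, X=1, V=0, Z=1, W=0, U=3) weight 1/384
  (Y=0, X=1, V=0, Z=2, W=0, U=1) weight 1/384
  (Y=0, X=1, V=0, Z=2, W=0, U=2) weight 1/384
  (Y=0, X=1, V=1, Z=0, W=2, U=1) weight 1/1152
  … 63 more
Group by V:
  weight(V=0) = 3/32
  weight(V=1) = 1/32
Total weight = 3/32 + 1/32 = 1/8
P(V=0 | obs) = 3/32 / 1/8 = 3/4
P(V=1 | obs) = 1/32 / 1/8 = 1/4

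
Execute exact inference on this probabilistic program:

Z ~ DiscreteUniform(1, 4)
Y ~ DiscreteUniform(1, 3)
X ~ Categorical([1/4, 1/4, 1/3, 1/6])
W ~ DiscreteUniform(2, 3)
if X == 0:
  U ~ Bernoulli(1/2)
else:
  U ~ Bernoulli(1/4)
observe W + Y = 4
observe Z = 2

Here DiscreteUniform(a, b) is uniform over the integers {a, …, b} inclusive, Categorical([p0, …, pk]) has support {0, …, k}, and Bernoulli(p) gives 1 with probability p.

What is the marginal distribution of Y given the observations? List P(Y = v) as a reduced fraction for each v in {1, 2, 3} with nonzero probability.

Enumerate traces; 16 have nonzero weight after conditioning:
  (Z=2, Y=1, X=0, W=3, U=0) weight 1/192
  (Z=2, Y=1, X=0, W=3, U=1) weight 1/192
  (Z=2, Y=1, X=1, W=3, U=0) weight 1/128
  (Z=2, Y=1, X=1, W=3, U=1) weight 1/384
  (Z=2, Y=1, X=2, W=3, U=0) weight 1/96
  (Z=2, Y=1, X=2, W=3, U=1) weight 1/288
  (Z=2, Y=1, X=3, W=3, U=0) weight 1/192
  (Z=2, Y=1, X=3, W=3, U=1) weight 1/576
  (Z=2, Y=2, X=0, W=2, U=0) weight 1/192
  … 7 more
Group by Y:
  weight(Y=1) = 1/24
  weight(Y=2) = 1/24
Total weight = 1/24 + 1/24 = 1/12
P(Y=1 | obs) = 1/24 / 1/12 = 1/2
P(Y=2 | obs) = 1/24 / 1/12 = 1/2

P(Y=1) = 1/2, P(Y=2) = 1/2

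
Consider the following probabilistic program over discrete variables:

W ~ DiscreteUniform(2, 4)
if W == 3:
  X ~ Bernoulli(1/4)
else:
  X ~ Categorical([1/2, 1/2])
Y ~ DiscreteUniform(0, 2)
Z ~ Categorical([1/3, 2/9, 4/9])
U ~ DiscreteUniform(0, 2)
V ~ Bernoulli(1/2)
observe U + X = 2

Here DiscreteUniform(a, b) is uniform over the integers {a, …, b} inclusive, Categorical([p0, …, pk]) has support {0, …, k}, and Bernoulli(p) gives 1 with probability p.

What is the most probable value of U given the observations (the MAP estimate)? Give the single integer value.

Enumerate traces; 108 have nonzero weight after conditioning:
  (W=2, X=0, Y=0, Z=0, U=2, V=0) weight 1/324
  (W=2, X=0, Y=0, Z=0, U=2, V=1) weight 1/324
  (W=2, X=0, Y=0, Z=1, U=2, V=0) weight 1/486
  (W=2, X=0, Y=0, Z=1, U=2, V=1) weight 1/486
  (W=2, X=0, Y=0, Z=2, U=2, V=0) weight 1/243
  (W=2, X=0, Y=0, Z=2, U=2, V=1) weight 1/243
  (W=2, X=0, Y=1, Z=0, U=2, V=0) weight 1/324
  (W=2, X=0, Y=1, Z=0, U=2, V=1) weight 1/324
  (W=2, X=1, Y=0, Z=0, U=1, V=0) weight 1/324
  … 99 more
Group by U:
  weight(U=1) = 5/36
  weight(U=2) = 7/36
Total weight = 5/36 + 7/36 = 1/3
P(U=1 | obs) = 5/36 / 1/3 = 5/12
P(U=2 | obs) = 7/36 / 1/3 = 7/12
argmax = 2

argmax_v P(U = v | obs) = 2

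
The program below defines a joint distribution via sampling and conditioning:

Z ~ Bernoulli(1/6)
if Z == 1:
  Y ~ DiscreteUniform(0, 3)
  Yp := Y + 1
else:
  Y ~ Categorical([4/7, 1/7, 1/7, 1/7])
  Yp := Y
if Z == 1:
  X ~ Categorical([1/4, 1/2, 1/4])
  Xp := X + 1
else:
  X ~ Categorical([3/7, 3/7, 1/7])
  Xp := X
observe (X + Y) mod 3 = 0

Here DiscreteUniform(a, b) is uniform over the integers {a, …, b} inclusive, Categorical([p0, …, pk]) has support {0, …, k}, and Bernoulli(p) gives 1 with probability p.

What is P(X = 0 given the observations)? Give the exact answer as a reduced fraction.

P(X = 0 | obs) = 1298/1765

Enumerate traces; 8 have nonzero weight after conditioning:
  (Z=0, Y=0, X=0) weight 10/49
  (Z=0, Y=1, X=2) weight 5/294
  (Z=0, Y=2, X=1) weight 5/98
  (Z=0, Y=3, X=0) weight 5/98
  (Z=1, Y=0, X=0) weight 1/96
  (Z=1, Y=1, X=2) weight 1/96
  (Z=1, Y=2, X=1) weight 1/48
  (Z=1, Y=3, X=0) weight 1/96
Group by X:
  weight(X=0) = 649/2352
  weight(X=1) = 169/2352
  weight(X=2) = 43/1568
Total weight = 649/2352 + 169/2352 + 43/1568 = 1765/4704
P(X=0 | obs) = 649/2352 / 1765/4704 = 1298/1765
P(X=1 | obs) = 169/2352 / 1765/4704 = 338/1765
P(X=2 | obs) = 43/1568 / 1765/4704 = 129/1765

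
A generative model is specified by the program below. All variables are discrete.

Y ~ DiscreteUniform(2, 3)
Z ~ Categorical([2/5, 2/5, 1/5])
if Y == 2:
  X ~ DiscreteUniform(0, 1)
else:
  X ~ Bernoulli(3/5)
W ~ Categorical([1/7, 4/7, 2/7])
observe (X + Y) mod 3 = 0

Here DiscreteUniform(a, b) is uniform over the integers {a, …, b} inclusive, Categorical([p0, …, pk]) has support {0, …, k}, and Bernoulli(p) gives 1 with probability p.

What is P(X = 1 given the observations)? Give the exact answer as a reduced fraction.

P(X = 1 | obs) = 5/9

Enumerate traces; 18 have nonzero weight after conditioning:
  (Y=2, Z=0, X=1, W=0) weight 1/70
  (Y=2, Z=0, X=1, W=1) weight 2/35
  (Y=2, Z=0, X=1, W=2) weight 1/35
  (Y=2, Z=1, X=1, W=0) weight 1/70
  (Y=2, Z=1, X=1, W=1) weight 2/35
  (Y=2, Z=1, X=1, W=2) weight 1/35
  (Y=2, Z=2, X=1, W=0) weight 1/140
  (Y=2, Z=2, X=1, W=1) weight 1/35
  (Y=3, Z=0, X=0, W=0) weight 2/175
  … 9 more
Group by X:
  weight(X=0) = 1/5
  weight(X=1) = 1/4
Total weight = 1/5 + 1/4 = 9/20
P(X=0 | obs) = 1/5 / 9/20 = 4/9
P(X=1 | obs) = 1/4 / 9/20 = 5/9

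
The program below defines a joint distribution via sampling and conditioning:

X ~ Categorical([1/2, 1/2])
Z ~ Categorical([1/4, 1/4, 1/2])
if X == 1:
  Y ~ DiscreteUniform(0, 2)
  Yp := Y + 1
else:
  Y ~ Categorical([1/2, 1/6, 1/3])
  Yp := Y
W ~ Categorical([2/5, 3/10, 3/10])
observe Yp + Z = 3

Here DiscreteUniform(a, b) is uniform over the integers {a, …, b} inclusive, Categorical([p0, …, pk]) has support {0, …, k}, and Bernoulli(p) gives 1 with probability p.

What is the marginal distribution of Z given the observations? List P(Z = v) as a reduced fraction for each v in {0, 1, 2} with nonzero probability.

P(Z=0) = 1/6, P(Z=1) = 1/3, P(Z=2) = 1/2

Enumerate traces; 15 have nonzero weight after conditioning:
  (X=0, Z=1, Y=2, W=0) weight 1/60
  (X=0, Z=1, Y=2, W=1) weight 1/80
  (X=0, Z=1, Y=2, W=2) weight 1/80
  (X=0, Z=2, Y=1, W=0) weight 1/60
  (X=0, Z=2, Y=1, W=1) weight 1/80
  (X=0, Z=2, Y=1, W=2) weight 1/80
  (X=1, Z=0, Y=2, W=0) weight 1/60
  (X=1, Z=0, Y=2, W=1) weight 1/80
  … 7 more
Group by Z:
  weight(Z=0) = 1/24
  weight(Z=1) = 1/12
  weight(Z=2) = 1/8
Total weight = 1/24 + 1/12 + 1/8 = 1/4
P(Z=0 | obs) = 1/24 / 1/4 = 1/6
P(Z=1 | obs) = 1/12 / 1/4 = 1/3
P(Z=2 | obs) = 1/8 / 1/4 = 1/2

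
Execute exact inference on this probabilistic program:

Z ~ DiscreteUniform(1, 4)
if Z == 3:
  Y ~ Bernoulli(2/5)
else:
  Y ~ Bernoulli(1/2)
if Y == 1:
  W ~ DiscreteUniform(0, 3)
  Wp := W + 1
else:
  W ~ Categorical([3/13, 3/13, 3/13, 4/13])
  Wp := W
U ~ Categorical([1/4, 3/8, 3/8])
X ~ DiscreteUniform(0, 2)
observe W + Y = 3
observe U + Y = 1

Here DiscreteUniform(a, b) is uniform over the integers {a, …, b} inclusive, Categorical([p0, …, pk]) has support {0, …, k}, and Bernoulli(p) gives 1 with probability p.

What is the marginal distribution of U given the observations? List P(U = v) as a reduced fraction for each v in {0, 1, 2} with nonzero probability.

Enumerate traces; 24 have nonzero weight after conditioning:
  (Z=1, Y=0, W=3, U=1, X=0) weight 1/208
  (Z=1, Y=0, W=3, U=1, X=1) weight 1/208
  (Z=1, Y=0, W=3, U=1, X=2) weight 1/208
  (Z=1, Y=1, W=2, U=0, X=0) weight 1/384
  (Z=1, Y=1, W=2, U=0, X=1) weight 1/384
  (Z=1, Y=1, W=2, U=0, X=2) weight 1/384
  (Z=2, Y=0, W=3, U=1, X=0) weight 1/208
  (Z=2, Y=0, W=3, U=1, X=1) weight 1/208
  … 16 more
Group by U:
  weight(U=0) = 19/640
  weight(U=1) = 63/1040
Total weight = 19/640 + 63/1040 = 751/8320
P(U=0 | obs) = 19/640 / 751/8320 = 247/751
P(U=1 | obs) = 63/1040 / 751/8320 = 504/751

P(U=0) = 247/751, P(U=1) = 504/751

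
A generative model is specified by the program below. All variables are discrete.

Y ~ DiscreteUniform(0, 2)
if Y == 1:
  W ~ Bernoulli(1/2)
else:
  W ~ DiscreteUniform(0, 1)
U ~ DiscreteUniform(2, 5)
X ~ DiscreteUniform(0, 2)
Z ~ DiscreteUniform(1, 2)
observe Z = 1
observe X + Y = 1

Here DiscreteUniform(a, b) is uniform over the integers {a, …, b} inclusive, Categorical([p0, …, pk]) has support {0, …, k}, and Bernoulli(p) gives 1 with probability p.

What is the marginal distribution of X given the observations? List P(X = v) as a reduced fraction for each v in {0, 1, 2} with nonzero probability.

Enumerate traces; 16 have nonzero weight after conditioning:
  (Y=0, W=0, U=2, X=1, Z=1) weight 1/144
  (Y=0, W=0, U=3, X=1, Z=1) weight 1/144
  (Y=0, W=0, U=4, X=1, Z=1) weight 1/144
  (Y=0, W=0, U=5, X=1, Z=1) weight 1/144
  (Y=0, W=1, U=2, X=1, Z=1) weight 1/144
  (Y=0, W=1, U=3, X=1, Z=1) weight 1/144
  (Y=0, W=1, U=4, X=1, Z=1) weight 1/144
  (Y=0, W=1, U=5, X=1, Z=1) weight 1/144
  (Y=1, W=0, U=2, X=0, Z=1) weight 1/144
  … 7 more
Group by X:
  weight(X=0) = 1/18
  weight(X=1) = 1/18
Total weight = 1/18 + 1/18 = 1/9
P(X=0 | obs) = 1/18 / 1/9 = 1/2
P(X=1 | obs) = 1/18 / 1/9 = 1/2

P(X=0) = 1/2, P(X=1) = 1/2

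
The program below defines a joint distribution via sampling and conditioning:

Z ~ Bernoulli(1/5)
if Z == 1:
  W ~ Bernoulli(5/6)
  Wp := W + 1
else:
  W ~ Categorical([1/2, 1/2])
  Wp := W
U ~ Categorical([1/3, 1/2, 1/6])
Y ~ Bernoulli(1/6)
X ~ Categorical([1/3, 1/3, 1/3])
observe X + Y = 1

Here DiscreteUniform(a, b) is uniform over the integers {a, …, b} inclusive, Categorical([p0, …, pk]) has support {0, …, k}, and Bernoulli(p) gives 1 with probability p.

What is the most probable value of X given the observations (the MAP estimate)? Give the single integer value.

argmax_v P(X = v | obs) = 1

Enumerate traces; 24 have nonzero weight after conditioning:
  (Z=0, W=0, U=0, Y=0, X=1) weight 1/27
  (Z=0, W=0, U=0, Y=1, X=0) weight 1/135
  (Z=0, W=0, U=1, Y=0, X=1) weight 1/18
  (Z=0, W=0, U=1, Y=1, X=0) weight 1/90
  (Z=0, W=0, U=2, Y=0, X=1) weight 1/54
  (Z=0, W=0, U=2, Y=1, X=0) weight 1/270
  (Z=0, W=1, U=0, Y=0, X=1) weight 1/27
  (Z=0, W=1, U=0, Y=1, X=0) weight 1/135
  … 16 more
Group by X:
  weight(X=0) = 1/18
  weight(X=1) = 5/18
Total weight = 1/18 + 5/18 = 1/3
P(X=0 | obs) = 1/18 / 1/3 = 1/6
P(X=1 | obs) = 5/18 / 1/3 = 5/6
argmax = 1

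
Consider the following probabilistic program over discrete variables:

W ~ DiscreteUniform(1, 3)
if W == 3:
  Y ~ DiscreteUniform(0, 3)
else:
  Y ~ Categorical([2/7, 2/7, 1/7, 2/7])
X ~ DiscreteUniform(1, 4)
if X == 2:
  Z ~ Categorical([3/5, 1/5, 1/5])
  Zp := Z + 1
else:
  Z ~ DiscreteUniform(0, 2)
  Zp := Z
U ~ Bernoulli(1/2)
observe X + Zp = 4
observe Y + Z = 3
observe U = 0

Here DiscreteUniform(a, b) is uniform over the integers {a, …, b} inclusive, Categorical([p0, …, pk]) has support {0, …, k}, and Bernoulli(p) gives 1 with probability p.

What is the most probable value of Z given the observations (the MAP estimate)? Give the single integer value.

Enumerate traces; 9 have nonzero weight after conditioning:
  (W=1, Y=2, X=2, Z=1, U=0) weight 1/840
  (W=1, Y=2, X=3, Z=1, U=0) weight 1/504
  (W=1, Y=3, X=4, Z=0, U=0) weight 1/252
  (W=2, Y=2, X=2, Z=1, U=0) weight 1/840
  (W=2, Y=2, X=3, Z=1, U=0) weight 1/504
  (W=2, Y=3, X=4, Z=0, U=0) weight 1/252
  (W=3, Y=2, X=2, Z=1, U=0) weight 1/480
  (W=3, Y=2, X=3, Z=1, U=0) weight 1/288
  … 1 more
Group by Z:
  weight(Z=0) = 23/2016
  weight(Z=1) = 1/84
Total weight = 23/2016 + 1/84 = 47/2016
P(Z=0 | obs) = 23/2016 / 47/2016 = 23/47
P(Z=1 | obs) = 1/84 / 47/2016 = 24/47
argmax = 1

argmax_v P(Z = v | obs) = 1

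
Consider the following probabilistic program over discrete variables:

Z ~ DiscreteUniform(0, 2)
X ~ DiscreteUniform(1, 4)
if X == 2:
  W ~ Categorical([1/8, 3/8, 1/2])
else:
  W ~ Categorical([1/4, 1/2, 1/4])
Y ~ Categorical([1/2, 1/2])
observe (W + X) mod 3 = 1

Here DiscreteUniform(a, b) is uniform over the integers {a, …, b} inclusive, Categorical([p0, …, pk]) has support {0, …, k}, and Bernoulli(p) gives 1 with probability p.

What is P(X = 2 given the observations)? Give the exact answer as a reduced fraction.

Enumerate traces; 24 have nonzero weight after conditioning:
  (Z=0, X=1, W=0, Y=0) weight 1/96
  (Z=0, X=1, W=0, Y=1) weight 1/96
  (Z=0, X=2, W=2, Y=0) weight 1/48
  (Z=0, X=2, W=2, Y=1) weight 1/48
  (Z=0, X=3, W=1, Y=0) weight 1/48
  (Z=0, X=3, W=1, Y=1) weight 1/48
  (Z=0, X=4, W=0, Y=0) weight 1/96
  (Z=0, X=4, W=0, Y=1) weight 1/96
  … 16 more
Group by X:
  weight(X=1) = 1/16
  weight(X=2) = 1/8
  weight(X=3) = 1/8
  weight(X=4) = 1/16
Total weight = 1/16 + 1/8 + 1/8 + 1/16 = 3/8
P(X=1 | obs) = 1/16 / 3/8 = 1/6
P(X=2 | obs) = 1/8 / 3/8 = 1/3
P(X=3 | obs) = 1/8 / 3/8 = 1/3
P(X=4 | obs) = 1/16 / 3/8 = 1/6

P(X = 2 | obs) = 1/3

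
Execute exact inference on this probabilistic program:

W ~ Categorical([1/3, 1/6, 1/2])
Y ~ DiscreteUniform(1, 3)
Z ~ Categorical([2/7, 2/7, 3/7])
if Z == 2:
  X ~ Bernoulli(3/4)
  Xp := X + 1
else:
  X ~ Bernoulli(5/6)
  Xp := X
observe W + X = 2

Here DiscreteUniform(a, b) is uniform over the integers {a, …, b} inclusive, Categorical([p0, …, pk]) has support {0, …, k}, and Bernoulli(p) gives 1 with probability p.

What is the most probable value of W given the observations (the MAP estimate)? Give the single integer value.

Enumerate traces; 18 have nonzero weight after conditioning:
  (W=1, Y=1, Z=0, X=1) weight 5/378
  (W=1, Y=1, Z=1, X=1) weight 5/378
  (W=1, Y=1, Z=2, X=1) weight 1/56
  (W=1, Y=2, Z=0, X=1) weight 5/378
  (W=1, Y=2, Z=1, X=1) weight 5/378
  (W=1, Y=2, Z=2, X=1) weight 1/56
  (W=1, Y=3, Z=0, X=1) weight 5/378
  (W=1, Y=3, Z=1, X=1) weight 5/378
  (W=2, Y=1, Z=0, X=0) weight 1/126
  … 9 more
Group by W:
  weight(W=1) = 67/504
  weight(W=2) = 17/168
Total weight = 67/504 + 17/168 = 59/252
P(W=1 | obs) = 67/504 / 59/252 = 67/118
P(W=2 | obs) = 17/168 / 59/252 = 51/118
argmax = 1

argmax_v P(W = v | obs) = 1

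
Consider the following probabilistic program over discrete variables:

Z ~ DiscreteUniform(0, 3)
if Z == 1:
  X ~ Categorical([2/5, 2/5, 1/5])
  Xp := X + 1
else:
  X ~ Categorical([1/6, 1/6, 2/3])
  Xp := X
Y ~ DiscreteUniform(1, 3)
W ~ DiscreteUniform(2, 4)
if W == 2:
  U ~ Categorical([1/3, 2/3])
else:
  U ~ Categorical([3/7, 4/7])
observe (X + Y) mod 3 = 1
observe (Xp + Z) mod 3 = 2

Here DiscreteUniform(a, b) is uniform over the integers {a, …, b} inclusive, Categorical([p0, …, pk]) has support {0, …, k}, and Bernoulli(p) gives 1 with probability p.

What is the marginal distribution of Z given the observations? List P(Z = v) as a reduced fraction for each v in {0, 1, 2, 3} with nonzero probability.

Enumerate traces; 24 have nonzero weight after conditioning:
  (Z=0, X=2, Y=2, W=2, U=0) weight 1/162
  (Z=0, X=2, Y=2, W=2, U=1) weight 1/81
  (Z=0, X=2, Y=2, W=3, U=0) weight 1/126
  (Z=0, X=2, Y=2, W=3, U=1) weight 2/189
  (Z=0, X=2, Y=2, W=4, U=0) weight 1/126
  (Z=0, X=2, Y=2, W=4, U=1) weight 2/189
  (Z=1, X=0, Y=1, W=2, U=0) weight 1/270
  (Z=1, X=0, Y=1, W=2, U=1) weight 1/135
  (Z=2, X=0, Y=1, W=2, U=0) weight 1/648
  (Z=3, X=2, Y=2, W=2, U=0) weight 1/162
  … 14 more
Group by Z:
  weight(Z=0) = 1/18
  weight(Z=1) = 1/30
  weight(Z=2) = 1/72
  weight(Z=3) = 1/18
Total weight = 1/18 + 1/30 + 1/72 + 1/18 = 19/120
P(Z=0 | obs) = 1/18 / 19/120 = 20/57
P(Z=1 | obs) = 1/30 / 19/120 = 4/19
P(Z=2 | obs) = 1/72 / 19/120 = 5/57
P(Z=3 | obs) = 1/18 / 19/120 = 20/57

P(Z=0) = 20/57, P(Z=1) = 4/19, P(Z=2) = 5/57, P(Z=3) = 20/57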